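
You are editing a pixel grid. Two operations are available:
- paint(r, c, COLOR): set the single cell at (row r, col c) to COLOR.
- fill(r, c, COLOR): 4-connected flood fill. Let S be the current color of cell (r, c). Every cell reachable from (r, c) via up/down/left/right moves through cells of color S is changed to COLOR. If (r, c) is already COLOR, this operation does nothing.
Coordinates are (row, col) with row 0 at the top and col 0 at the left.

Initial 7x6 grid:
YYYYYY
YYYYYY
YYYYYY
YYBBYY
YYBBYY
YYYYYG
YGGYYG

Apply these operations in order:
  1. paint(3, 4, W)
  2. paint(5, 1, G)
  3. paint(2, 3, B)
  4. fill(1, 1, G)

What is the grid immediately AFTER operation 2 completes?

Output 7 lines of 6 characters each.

After op 1 paint(3,4,W):
YYYYYY
YYYYYY
YYYYYY
YYBBWY
YYBBYY
YYYYYG
YGGYYG
After op 2 paint(5,1,G):
YYYYYY
YYYYYY
YYYYYY
YYBBWY
YYBBYY
YGYYYG
YGGYYG

Answer: YYYYYY
YYYYYY
YYYYYY
YYBBWY
YYBBYY
YGYYYG
YGGYYG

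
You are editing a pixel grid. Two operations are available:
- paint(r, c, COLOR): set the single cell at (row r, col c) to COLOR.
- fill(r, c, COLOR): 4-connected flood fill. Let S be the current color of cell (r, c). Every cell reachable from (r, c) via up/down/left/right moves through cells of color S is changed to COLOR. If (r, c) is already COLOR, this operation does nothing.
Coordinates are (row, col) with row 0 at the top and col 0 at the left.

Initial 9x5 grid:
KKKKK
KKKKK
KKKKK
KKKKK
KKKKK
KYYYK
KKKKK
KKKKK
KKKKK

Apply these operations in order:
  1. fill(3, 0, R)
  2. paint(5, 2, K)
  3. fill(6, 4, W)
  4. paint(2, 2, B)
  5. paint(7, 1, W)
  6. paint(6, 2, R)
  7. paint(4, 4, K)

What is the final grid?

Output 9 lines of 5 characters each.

After op 1 fill(3,0,R) [42 cells changed]:
RRRRR
RRRRR
RRRRR
RRRRR
RRRRR
RYYYR
RRRRR
RRRRR
RRRRR
After op 2 paint(5,2,K):
RRRRR
RRRRR
RRRRR
RRRRR
RRRRR
RYKYR
RRRRR
RRRRR
RRRRR
After op 3 fill(6,4,W) [42 cells changed]:
WWWWW
WWWWW
WWWWW
WWWWW
WWWWW
WYKYW
WWWWW
WWWWW
WWWWW
After op 4 paint(2,2,B):
WWWWW
WWWWW
WWBWW
WWWWW
WWWWW
WYKYW
WWWWW
WWWWW
WWWWW
After op 5 paint(7,1,W):
WWWWW
WWWWW
WWBWW
WWWWW
WWWWW
WYKYW
WWWWW
WWWWW
WWWWW
After op 6 paint(6,2,R):
WWWWW
WWWWW
WWBWW
WWWWW
WWWWW
WYKYW
WWRWW
WWWWW
WWWWW
After op 7 paint(4,4,K):
WWWWW
WWWWW
WWBWW
WWWWW
WWWWK
WYKYW
WWRWW
WWWWW
WWWWW

Answer: WWWWW
WWWWW
WWBWW
WWWWW
WWWWK
WYKYW
WWRWW
WWWWW
WWWWW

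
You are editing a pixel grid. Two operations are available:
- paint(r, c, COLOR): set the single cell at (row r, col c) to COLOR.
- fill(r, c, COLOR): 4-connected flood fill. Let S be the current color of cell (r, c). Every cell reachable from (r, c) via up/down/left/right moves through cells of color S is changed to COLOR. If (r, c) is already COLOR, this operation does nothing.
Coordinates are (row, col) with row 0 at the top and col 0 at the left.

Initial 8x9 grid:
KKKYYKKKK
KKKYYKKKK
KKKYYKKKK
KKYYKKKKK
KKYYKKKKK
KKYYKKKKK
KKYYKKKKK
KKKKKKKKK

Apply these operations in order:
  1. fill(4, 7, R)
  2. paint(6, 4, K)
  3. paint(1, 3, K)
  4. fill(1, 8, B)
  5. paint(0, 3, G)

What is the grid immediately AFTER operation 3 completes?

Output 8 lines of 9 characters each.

Answer: RRRYYRRRR
RRRKYRRRR
RRRYYRRRR
RRYYRRRRR
RRYYRRRRR
RRYYRRRRR
RRYYKRRRR
RRRRRRRRR

Derivation:
After op 1 fill(4,7,R) [58 cells changed]:
RRRYYRRRR
RRRYYRRRR
RRRYYRRRR
RRYYRRRRR
RRYYRRRRR
RRYYRRRRR
RRYYRRRRR
RRRRRRRRR
After op 2 paint(6,4,K):
RRRYYRRRR
RRRYYRRRR
RRRYYRRRR
RRYYRRRRR
RRYYRRRRR
RRYYRRRRR
RRYYKRRRR
RRRRRRRRR
After op 3 paint(1,3,K):
RRRYYRRRR
RRRKYRRRR
RRRYYRRRR
RRYYRRRRR
RRYYRRRRR
RRYYRRRRR
RRYYKRRRR
RRRRRRRRR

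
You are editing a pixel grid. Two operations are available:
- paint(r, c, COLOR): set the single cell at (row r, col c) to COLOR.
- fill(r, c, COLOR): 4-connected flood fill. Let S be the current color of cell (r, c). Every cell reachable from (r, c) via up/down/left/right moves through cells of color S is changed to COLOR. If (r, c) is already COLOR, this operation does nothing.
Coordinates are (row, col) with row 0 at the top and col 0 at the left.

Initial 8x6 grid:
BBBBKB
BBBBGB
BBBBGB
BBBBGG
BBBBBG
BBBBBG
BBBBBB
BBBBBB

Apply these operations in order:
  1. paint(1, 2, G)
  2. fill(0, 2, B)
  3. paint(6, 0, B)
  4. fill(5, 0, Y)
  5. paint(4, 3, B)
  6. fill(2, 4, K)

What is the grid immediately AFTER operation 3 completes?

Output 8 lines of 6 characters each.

Answer: BBBBKB
BBGBGB
BBBBGB
BBBBGG
BBBBBG
BBBBBG
BBBBBB
BBBBBB

Derivation:
After op 1 paint(1,2,G):
BBBBKB
BBGBGB
BBBBGB
BBBBGG
BBBBBG
BBBBBG
BBBBBB
BBBBBB
After op 2 fill(0,2,B) [0 cells changed]:
BBBBKB
BBGBGB
BBBBGB
BBBBGG
BBBBBG
BBBBBG
BBBBBB
BBBBBB
After op 3 paint(6,0,B):
BBBBKB
BBGBGB
BBBBGB
BBBBGG
BBBBBG
BBBBBG
BBBBBB
BBBBBB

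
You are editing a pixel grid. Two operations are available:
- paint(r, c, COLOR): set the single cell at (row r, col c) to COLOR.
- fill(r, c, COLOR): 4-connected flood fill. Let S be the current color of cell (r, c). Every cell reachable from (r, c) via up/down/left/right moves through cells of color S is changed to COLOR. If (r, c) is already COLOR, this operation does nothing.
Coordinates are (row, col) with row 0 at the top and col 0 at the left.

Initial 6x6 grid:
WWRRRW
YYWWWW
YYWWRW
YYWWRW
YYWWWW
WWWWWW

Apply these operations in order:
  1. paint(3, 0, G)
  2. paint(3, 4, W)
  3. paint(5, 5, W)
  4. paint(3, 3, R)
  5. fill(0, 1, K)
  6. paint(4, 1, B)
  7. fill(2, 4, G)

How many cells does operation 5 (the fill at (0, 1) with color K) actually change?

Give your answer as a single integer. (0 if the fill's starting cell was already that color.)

After op 1 paint(3,0,G):
WWRRRW
YYWWWW
YYWWRW
GYWWRW
YYWWWW
WWWWWW
After op 2 paint(3,4,W):
WWRRRW
YYWWWW
YYWWRW
GYWWWW
YYWWWW
WWWWWW
After op 3 paint(5,5,W):
WWRRRW
YYWWWW
YYWWRW
GYWWWW
YYWWWW
WWWWWW
After op 4 paint(3,3,R):
WWRRRW
YYWWWW
YYWWRW
GYWRWW
YYWWWW
WWWWWW
After op 5 fill(0,1,K) [2 cells changed]:
KKRRRW
YYWWWW
YYWWRW
GYWRWW
YYWWWW
WWWWWW

Answer: 2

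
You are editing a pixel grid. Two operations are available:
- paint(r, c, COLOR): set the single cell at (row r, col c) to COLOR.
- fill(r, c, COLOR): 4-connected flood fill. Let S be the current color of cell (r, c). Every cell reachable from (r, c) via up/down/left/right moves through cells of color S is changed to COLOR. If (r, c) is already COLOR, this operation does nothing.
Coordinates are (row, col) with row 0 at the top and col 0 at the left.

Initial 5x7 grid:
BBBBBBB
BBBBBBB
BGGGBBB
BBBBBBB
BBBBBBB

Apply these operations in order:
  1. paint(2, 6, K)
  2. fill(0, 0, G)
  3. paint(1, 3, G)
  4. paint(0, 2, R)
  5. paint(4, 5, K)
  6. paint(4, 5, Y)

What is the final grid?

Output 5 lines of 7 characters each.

Answer: GGRGGGG
GGGGGGG
GGGGGGK
GGGGGGG
GGGGGYG

Derivation:
After op 1 paint(2,6,K):
BBBBBBB
BBBBBBB
BGGGBBK
BBBBBBB
BBBBBBB
After op 2 fill(0,0,G) [31 cells changed]:
GGGGGGG
GGGGGGG
GGGGGGK
GGGGGGG
GGGGGGG
After op 3 paint(1,3,G):
GGGGGGG
GGGGGGG
GGGGGGK
GGGGGGG
GGGGGGG
After op 4 paint(0,2,R):
GGRGGGG
GGGGGGG
GGGGGGK
GGGGGGG
GGGGGGG
After op 5 paint(4,5,K):
GGRGGGG
GGGGGGG
GGGGGGK
GGGGGGG
GGGGGKG
After op 6 paint(4,5,Y):
GGRGGGG
GGGGGGG
GGGGGGK
GGGGGGG
GGGGGYG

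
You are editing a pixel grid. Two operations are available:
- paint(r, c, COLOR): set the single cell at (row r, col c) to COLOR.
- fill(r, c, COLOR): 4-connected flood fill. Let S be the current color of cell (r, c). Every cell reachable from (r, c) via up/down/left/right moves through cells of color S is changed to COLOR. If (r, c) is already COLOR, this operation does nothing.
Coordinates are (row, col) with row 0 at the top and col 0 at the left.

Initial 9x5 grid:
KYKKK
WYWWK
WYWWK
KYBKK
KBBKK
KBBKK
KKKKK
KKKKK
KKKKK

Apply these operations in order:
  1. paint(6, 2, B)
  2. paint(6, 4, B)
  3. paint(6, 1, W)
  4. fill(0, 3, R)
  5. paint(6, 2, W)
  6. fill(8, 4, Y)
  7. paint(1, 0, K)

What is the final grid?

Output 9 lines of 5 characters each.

After op 1 paint(6,2,B):
KYKKK
WYWWK
WYWWK
KYBKK
KBBKK
KBBKK
KKBKK
KKKKK
KKKKK
After op 2 paint(6,4,B):
KYKKK
WYWWK
WYWWK
KYBKK
KBBKK
KBBKK
KKBKB
KKKKK
KKKKK
After op 3 paint(6,1,W):
KYKKK
WYWWK
WYWWK
KYBKK
KBBKK
KBBKK
KWBKB
KKKKK
KKKKK
After op 4 fill(0,3,R) [26 cells changed]:
KYRRR
WYWWR
WYWWR
RYBRR
RBBRR
RBBRR
RWBRB
RRRRR
RRRRR
After op 5 paint(6,2,W):
KYRRR
WYWWR
WYWWR
RYBRR
RBBRR
RBBRR
RWWRB
RRRRR
RRRRR
After op 6 fill(8,4,Y) [26 cells changed]:
KYYYY
WYWWY
WYWWY
YYBYY
YBBYY
YBBYY
YWWYB
YYYYY
YYYYY
After op 7 paint(1,0,K):
KYYYY
KYWWY
WYWWY
YYBYY
YBBYY
YBBYY
YWWYB
YYYYY
YYYYY

Answer: KYYYY
KYWWY
WYWWY
YYBYY
YBBYY
YBBYY
YWWYB
YYYYY
YYYYY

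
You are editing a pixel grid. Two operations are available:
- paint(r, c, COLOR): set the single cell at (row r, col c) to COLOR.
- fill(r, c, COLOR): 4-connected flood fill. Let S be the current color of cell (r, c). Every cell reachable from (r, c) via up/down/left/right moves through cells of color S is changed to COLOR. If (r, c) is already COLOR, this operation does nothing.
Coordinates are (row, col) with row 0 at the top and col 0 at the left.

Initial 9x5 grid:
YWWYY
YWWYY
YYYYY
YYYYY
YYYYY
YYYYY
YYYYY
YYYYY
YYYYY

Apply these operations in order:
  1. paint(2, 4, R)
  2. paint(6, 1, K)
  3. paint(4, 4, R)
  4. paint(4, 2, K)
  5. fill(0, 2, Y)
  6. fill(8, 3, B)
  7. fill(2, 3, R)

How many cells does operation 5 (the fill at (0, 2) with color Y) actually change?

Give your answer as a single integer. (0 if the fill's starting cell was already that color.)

Answer: 4

Derivation:
After op 1 paint(2,4,R):
YWWYY
YWWYY
YYYYR
YYYYY
YYYYY
YYYYY
YYYYY
YYYYY
YYYYY
After op 2 paint(6,1,K):
YWWYY
YWWYY
YYYYR
YYYYY
YYYYY
YYYYY
YKYYY
YYYYY
YYYYY
After op 3 paint(4,4,R):
YWWYY
YWWYY
YYYYR
YYYYY
YYYYR
YYYYY
YKYYY
YYYYY
YYYYY
After op 4 paint(4,2,K):
YWWYY
YWWYY
YYYYR
YYYYY
YYKYR
YYYYY
YKYYY
YYYYY
YYYYY
After op 5 fill(0,2,Y) [4 cells changed]:
YYYYY
YYYYY
YYYYR
YYYYY
YYKYR
YYYYY
YKYYY
YYYYY
YYYYY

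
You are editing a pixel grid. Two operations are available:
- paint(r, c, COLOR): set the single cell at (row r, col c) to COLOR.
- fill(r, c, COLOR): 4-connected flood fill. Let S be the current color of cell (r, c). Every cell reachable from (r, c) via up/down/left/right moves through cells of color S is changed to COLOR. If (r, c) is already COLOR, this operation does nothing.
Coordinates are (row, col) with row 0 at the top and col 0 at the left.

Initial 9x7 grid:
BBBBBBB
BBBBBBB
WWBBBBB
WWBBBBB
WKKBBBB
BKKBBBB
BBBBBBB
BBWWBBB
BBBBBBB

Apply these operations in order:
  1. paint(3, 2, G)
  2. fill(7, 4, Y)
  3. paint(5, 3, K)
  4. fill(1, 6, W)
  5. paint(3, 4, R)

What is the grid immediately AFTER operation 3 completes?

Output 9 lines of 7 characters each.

After op 1 paint(3,2,G):
BBBBBBB
BBBBBBB
WWBBBBB
WWGBBBB
WKKBBBB
BKKBBBB
BBBBBBB
BBWWBBB
BBBBBBB
After op 2 fill(7,4,Y) [51 cells changed]:
YYYYYYY
YYYYYYY
WWYYYYY
WWGYYYY
WKKYYYY
YKKYYYY
YYYYYYY
YYWWYYY
YYYYYYY
After op 3 paint(5,3,K):
YYYYYYY
YYYYYYY
WWYYYYY
WWGYYYY
WKKYYYY
YKKKYYY
YYYYYYY
YYWWYYY
YYYYYYY

Answer: YYYYYYY
YYYYYYY
WWYYYYY
WWGYYYY
WKKYYYY
YKKKYYY
YYYYYYY
YYWWYYY
YYYYYYY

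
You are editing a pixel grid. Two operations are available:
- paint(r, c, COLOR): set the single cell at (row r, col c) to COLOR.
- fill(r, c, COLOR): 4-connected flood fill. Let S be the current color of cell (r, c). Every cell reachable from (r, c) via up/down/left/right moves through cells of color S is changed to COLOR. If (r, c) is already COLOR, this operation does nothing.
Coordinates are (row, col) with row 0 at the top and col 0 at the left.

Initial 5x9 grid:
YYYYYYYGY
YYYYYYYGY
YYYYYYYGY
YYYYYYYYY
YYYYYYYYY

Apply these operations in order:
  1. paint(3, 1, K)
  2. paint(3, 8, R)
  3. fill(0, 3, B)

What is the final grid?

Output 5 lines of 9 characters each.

Answer: BBBBBBBGY
BBBBBBBGY
BBBBBBBGY
BKBBBBBBR
BBBBBBBBB

Derivation:
After op 1 paint(3,1,K):
YYYYYYYGY
YYYYYYYGY
YYYYYYYGY
YKYYYYYYY
YYYYYYYYY
After op 2 paint(3,8,R):
YYYYYYYGY
YYYYYYYGY
YYYYYYYGY
YKYYYYYYR
YYYYYYYYY
After op 3 fill(0,3,B) [37 cells changed]:
BBBBBBBGY
BBBBBBBGY
BBBBBBBGY
BKBBBBBBR
BBBBBBBBB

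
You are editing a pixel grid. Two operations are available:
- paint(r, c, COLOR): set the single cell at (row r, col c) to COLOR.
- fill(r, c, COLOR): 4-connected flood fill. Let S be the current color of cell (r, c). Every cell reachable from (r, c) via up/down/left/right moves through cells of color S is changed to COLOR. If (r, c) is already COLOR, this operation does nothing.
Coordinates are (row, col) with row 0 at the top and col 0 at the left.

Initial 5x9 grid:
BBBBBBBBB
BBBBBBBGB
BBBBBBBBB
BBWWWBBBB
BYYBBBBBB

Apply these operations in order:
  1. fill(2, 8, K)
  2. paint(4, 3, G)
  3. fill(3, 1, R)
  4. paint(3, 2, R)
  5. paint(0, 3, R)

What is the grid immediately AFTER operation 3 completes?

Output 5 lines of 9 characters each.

After op 1 fill(2,8,K) [39 cells changed]:
KKKKKKKKK
KKKKKKKGK
KKKKKKKKK
KKWWWKKKK
KYYKKKKKK
After op 2 paint(4,3,G):
KKKKKKKKK
KKKKKKKGK
KKKKKKKKK
KKWWWKKKK
KYYGKKKKK
After op 3 fill(3,1,R) [38 cells changed]:
RRRRRRRRR
RRRRRRRGR
RRRRRRRRR
RRWWWRRRR
RYYGRRRRR

Answer: RRRRRRRRR
RRRRRRRGR
RRRRRRRRR
RRWWWRRRR
RYYGRRRRR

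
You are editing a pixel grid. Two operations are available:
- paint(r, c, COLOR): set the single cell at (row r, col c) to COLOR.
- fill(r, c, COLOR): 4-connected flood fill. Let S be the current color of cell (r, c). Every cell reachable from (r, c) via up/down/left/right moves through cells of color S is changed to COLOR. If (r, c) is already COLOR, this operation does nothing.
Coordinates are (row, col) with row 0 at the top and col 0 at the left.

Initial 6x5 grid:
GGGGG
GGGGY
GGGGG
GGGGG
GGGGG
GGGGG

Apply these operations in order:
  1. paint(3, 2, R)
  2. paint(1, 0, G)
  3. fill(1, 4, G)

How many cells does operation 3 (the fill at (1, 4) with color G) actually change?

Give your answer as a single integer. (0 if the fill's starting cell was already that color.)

Answer: 1

Derivation:
After op 1 paint(3,2,R):
GGGGG
GGGGY
GGGGG
GGRGG
GGGGG
GGGGG
After op 2 paint(1,0,G):
GGGGG
GGGGY
GGGGG
GGRGG
GGGGG
GGGGG
After op 3 fill(1,4,G) [1 cells changed]:
GGGGG
GGGGG
GGGGG
GGRGG
GGGGG
GGGGG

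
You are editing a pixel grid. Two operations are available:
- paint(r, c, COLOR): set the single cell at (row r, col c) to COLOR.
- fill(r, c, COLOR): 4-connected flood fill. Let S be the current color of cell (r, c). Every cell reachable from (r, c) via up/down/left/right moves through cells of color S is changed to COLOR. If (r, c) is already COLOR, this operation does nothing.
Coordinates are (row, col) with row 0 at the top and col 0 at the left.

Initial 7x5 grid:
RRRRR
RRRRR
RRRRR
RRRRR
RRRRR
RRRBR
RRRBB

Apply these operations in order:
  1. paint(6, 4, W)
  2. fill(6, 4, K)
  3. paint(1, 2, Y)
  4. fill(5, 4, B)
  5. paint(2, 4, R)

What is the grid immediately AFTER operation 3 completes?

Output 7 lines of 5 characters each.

Answer: RRRRR
RRYRR
RRRRR
RRRRR
RRRRR
RRRBR
RRRBK

Derivation:
After op 1 paint(6,4,W):
RRRRR
RRRRR
RRRRR
RRRRR
RRRRR
RRRBR
RRRBW
After op 2 fill(6,4,K) [1 cells changed]:
RRRRR
RRRRR
RRRRR
RRRRR
RRRRR
RRRBR
RRRBK
After op 3 paint(1,2,Y):
RRRRR
RRYRR
RRRRR
RRRRR
RRRRR
RRRBR
RRRBK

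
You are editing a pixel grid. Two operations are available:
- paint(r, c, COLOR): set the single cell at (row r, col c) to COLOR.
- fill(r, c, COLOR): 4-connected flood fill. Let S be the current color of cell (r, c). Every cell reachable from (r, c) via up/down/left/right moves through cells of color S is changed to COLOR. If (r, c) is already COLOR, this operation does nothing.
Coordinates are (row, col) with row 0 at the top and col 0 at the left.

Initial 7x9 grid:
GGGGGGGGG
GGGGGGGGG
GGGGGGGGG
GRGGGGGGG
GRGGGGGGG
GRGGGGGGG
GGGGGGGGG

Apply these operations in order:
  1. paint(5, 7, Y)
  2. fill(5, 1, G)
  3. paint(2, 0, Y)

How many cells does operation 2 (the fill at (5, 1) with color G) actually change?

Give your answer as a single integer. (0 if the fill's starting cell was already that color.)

Answer: 3

Derivation:
After op 1 paint(5,7,Y):
GGGGGGGGG
GGGGGGGGG
GGGGGGGGG
GRGGGGGGG
GRGGGGGGG
GRGGGGGYG
GGGGGGGGG
After op 2 fill(5,1,G) [3 cells changed]:
GGGGGGGGG
GGGGGGGGG
GGGGGGGGG
GGGGGGGGG
GGGGGGGGG
GGGGGGGYG
GGGGGGGGG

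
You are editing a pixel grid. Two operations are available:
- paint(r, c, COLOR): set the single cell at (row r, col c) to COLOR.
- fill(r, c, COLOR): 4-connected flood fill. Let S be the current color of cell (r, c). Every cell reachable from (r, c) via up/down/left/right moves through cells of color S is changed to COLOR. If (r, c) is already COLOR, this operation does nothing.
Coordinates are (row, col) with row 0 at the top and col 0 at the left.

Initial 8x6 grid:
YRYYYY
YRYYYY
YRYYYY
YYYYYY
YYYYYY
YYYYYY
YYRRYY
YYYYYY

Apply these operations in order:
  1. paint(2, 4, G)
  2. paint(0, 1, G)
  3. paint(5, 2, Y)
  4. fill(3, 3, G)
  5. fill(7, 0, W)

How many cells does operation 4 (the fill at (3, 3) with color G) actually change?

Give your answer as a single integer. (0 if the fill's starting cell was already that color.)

Answer: 42

Derivation:
After op 1 paint(2,4,G):
YRYYYY
YRYYYY
YRYYGY
YYYYYY
YYYYYY
YYYYYY
YYRRYY
YYYYYY
After op 2 paint(0,1,G):
YGYYYY
YRYYYY
YRYYGY
YYYYYY
YYYYYY
YYYYYY
YYRRYY
YYYYYY
After op 3 paint(5,2,Y):
YGYYYY
YRYYYY
YRYYGY
YYYYYY
YYYYYY
YYYYYY
YYRRYY
YYYYYY
After op 4 fill(3,3,G) [42 cells changed]:
GGGGGG
GRGGGG
GRGGGG
GGGGGG
GGGGGG
GGGGGG
GGRRGG
GGGGGG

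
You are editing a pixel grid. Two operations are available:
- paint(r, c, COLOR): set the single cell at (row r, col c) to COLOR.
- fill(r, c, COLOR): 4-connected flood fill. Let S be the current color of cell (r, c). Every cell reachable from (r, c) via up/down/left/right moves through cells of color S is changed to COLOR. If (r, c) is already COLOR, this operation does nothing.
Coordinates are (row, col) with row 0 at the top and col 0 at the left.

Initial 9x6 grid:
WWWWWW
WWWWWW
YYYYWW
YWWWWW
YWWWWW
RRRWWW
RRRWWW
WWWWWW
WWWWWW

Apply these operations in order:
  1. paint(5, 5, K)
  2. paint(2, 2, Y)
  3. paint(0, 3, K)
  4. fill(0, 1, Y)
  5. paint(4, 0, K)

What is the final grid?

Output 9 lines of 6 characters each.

After op 1 paint(5,5,K):
WWWWWW
WWWWWW
YYYYWW
YWWWWW
YWWWWW
RRRWWK
RRRWWW
WWWWWW
WWWWWW
After op 2 paint(2,2,Y):
WWWWWW
WWWWWW
YYYYWW
YWWWWW
YWWWWW
RRRWWK
RRRWWW
WWWWWW
WWWWWW
After op 3 paint(0,3,K):
WWWKWW
WWWWWW
YYYYWW
YWWWWW
YWWWWW
RRRWWK
RRRWWW
WWWWWW
WWWWWW
After op 4 fill(0,1,Y) [40 cells changed]:
YYYKYY
YYYYYY
YYYYYY
YYYYYY
YYYYYY
RRRYYK
RRRYYY
YYYYYY
YYYYYY
After op 5 paint(4,0,K):
YYYKYY
YYYYYY
YYYYYY
YYYYYY
KYYYYY
RRRYYK
RRRYYY
YYYYYY
YYYYYY

Answer: YYYKYY
YYYYYY
YYYYYY
YYYYYY
KYYYYY
RRRYYK
RRRYYY
YYYYYY
YYYYYY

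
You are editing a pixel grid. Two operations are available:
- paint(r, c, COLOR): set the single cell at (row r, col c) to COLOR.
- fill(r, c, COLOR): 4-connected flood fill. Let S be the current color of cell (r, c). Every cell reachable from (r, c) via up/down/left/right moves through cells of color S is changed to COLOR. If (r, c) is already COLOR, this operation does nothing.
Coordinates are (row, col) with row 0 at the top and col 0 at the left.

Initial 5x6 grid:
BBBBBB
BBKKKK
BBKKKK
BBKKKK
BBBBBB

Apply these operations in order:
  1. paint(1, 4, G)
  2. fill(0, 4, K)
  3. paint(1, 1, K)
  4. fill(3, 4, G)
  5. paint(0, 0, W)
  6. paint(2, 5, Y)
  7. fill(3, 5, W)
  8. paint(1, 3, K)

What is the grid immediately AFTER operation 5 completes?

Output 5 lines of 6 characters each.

Answer: WGGGGG
GGGGGG
GGGGGG
GGGGGG
GGGGGG

Derivation:
After op 1 paint(1,4,G):
BBBBBB
BBKKGK
BBKKKK
BBKKKK
BBBBBB
After op 2 fill(0,4,K) [18 cells changed]:
KKKKKK
KKKKGK
KKKKKK
KKKKKK
KKKKKK
After op 3 paint(1,1,K):
KKKKKK
KKKKGK
KKKKKK
KKKKKK
KKKKKK
After op 4 fill(3,4,G) [29 cells changed]:
GGGGGG
GGGGGG
GGGGGG
GGGGGG
GGGGGG
After op 5 paint(0,0,W):
WGGGGG
GGGGGG
GGGGGG
GGGGGG
GGGGGG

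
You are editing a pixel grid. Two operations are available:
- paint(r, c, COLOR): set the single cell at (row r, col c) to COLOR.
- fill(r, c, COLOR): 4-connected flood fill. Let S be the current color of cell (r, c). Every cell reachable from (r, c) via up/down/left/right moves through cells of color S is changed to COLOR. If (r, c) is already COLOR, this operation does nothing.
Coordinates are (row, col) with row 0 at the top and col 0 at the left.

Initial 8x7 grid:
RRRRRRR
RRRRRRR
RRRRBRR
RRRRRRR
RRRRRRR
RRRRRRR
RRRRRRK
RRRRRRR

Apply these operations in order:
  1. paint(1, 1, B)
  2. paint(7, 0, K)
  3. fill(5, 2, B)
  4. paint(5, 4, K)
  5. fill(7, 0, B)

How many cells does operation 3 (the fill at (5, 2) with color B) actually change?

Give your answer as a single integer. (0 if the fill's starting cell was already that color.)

After op 1 paint(1,1,B):
RRRRRRR
RBRRRRR
RRRRBRR
RRRRRRR
RRRRRRR
RRRRRRR
RRRRRRK
RRRRRRR
After op 2 paint(7,0,K):
RRRRRRR
RBRRRRR
RRRRBRR
RRRRRRR
RRRRRRR
RRRRRRR
RRRRRRK
KRRRRRR
After op 3 fill(5,2,B) [52 cells changed]:
BBBBBBB
BBBBBBB
BBBBBBB
BBBBBBB
BBBBBBB
BBBBBBB
BBBBBBK
KBBBBBB

Answer: 52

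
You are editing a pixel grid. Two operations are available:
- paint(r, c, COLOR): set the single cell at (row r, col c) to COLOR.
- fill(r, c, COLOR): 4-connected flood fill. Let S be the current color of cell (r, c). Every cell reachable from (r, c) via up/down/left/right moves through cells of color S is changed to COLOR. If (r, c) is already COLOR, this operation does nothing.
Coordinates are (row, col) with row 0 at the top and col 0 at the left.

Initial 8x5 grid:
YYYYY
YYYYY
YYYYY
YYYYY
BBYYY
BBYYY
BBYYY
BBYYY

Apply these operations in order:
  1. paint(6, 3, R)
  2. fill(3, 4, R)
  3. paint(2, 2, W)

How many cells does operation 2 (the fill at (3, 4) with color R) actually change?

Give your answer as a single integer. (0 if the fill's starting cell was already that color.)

Answer: 31

Derivation:
After op 1 paint(6,3,R):
YYYYY
YYYYY
YYYYY
YYYYY
BBYYY
BBYYY
BBYRY
BBYYY
After op 2 fill(3,4,R) [31 cells changed]:
RRRRR
RRRRR
RRRRR
RRRRR
BBRRR
BBRRR
BBRRR
BBRRR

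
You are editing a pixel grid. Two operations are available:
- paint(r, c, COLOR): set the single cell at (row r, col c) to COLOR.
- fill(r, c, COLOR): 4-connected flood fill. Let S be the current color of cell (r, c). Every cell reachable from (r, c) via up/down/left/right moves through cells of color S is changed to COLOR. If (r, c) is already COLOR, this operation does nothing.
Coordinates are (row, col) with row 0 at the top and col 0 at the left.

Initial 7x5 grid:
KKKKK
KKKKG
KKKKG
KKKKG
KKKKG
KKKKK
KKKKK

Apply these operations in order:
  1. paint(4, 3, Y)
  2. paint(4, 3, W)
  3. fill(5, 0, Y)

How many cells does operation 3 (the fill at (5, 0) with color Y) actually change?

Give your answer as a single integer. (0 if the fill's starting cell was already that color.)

Answer: 30

Derivation:
After op 1 paint(4,3,Y):
KKKKK
KKKKG
KKKKG
KKKKG
KKKYG
KKKKK
KKKKK
After op 2 paint(4,3,W):
KKKKK
KKKKG
KKKKG
KKKKG
KKKWG
KKKKK
KKKKK
After op 3 fill(5,0,Y) [30 cells changed]:
YYYYY
YYYYG
YYYYG
YYYYG
YYYWG
YYYYY
YYYYY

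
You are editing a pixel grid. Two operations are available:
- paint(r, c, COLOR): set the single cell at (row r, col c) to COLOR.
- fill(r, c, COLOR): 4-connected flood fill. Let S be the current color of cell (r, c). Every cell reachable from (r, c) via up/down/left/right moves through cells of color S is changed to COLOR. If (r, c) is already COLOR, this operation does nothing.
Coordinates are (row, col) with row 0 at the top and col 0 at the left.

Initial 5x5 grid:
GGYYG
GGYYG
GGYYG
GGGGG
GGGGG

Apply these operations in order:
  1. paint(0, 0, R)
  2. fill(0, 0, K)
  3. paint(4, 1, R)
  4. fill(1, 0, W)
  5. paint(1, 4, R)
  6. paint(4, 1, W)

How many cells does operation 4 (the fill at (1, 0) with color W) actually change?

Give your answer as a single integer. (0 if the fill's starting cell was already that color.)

After op 1 paint(0,0,R):
RGYYG
GGYYG
GGYYG
GGGGG
GGGGG
After op 2 fill(0,0,K) [1 cells changed]:
KGYYG
GGYYG
GGYYG
GGGGG
GGGGG
After op 3 paint(4,1,R):
KGYYG
GGYYG
GGYYG
GGGGG
GRGGG
After op 4 fill(1,0,W) [17 cells changed]:
KWYYW
WWYYW
WWYYW
WWWWW
WRWWW

Answer: 17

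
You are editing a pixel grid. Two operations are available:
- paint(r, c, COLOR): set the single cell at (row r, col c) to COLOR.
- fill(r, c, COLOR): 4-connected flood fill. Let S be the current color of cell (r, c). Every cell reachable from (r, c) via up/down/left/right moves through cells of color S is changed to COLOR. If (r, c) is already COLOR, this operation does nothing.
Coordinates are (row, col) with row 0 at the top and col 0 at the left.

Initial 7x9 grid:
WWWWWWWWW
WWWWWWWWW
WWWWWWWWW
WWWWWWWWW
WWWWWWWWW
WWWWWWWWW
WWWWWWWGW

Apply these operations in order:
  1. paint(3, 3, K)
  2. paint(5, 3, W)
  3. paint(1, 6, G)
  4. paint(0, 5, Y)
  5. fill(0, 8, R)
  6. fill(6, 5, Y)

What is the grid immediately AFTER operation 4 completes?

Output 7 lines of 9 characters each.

After op 1 paint(3,3,K):
WWWWWWWWW
WWWWWWWWW
WWWWWWWWW
WWWKWWWWW
WWWWWWWWW
WWWWWWWWW
WWWWWWWGW
After op 2 paint(5,3,W):
WWWWWWWWW
WWWWWWWWW
WWWWWWWWW
WWWKWWWWW
WWWWWWWWW
WWWWWWWWW
WWWWWWWGW
After op 3 paint(1,6,G):
WWWWWWWWW
WWWWWWGWW
WWWWWWWWW
WWWKWWWWW
WWWWWWWWW
WWWWWWWWW
WWWWWWWGW
After op 4 paint(0,5,Y):
WWWWWYWWW
WWWWWWGWW
WWWWWWWWW
WWWKWWWWW
WWWWWWWWW
WWWWWWWWW
WWWWWWWGW

Answer: WWWWWYWWW
WWWWWWGWW
WWWWWWWWW
WWWKWWWWW
WWWWWWWWW
WWWWWWWWW
WWWWWWWGW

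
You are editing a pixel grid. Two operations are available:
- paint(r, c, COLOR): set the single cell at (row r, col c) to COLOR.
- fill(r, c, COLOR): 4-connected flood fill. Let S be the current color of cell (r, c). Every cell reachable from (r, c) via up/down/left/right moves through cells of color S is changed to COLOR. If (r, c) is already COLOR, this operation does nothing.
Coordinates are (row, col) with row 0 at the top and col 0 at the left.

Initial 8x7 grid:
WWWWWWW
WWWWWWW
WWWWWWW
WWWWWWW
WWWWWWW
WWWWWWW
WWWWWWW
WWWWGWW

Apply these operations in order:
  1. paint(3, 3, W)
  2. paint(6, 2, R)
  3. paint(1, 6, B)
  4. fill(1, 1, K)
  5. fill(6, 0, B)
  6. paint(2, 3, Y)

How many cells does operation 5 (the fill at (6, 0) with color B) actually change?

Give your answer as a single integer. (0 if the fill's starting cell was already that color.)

Answer: 53

Derivation:
After op 1 paint(3,3,W):
WWWWWWW
WWWWWWW
WWWWWWW
WWWWWWW
WWWWWWW
WWWWWWW
WWWWWWW
WWWWGWW
After op 2 paint(6,2,R):
WWWWWWW
WWWWWWW
WWWWWWW
WWWWWWW
WWWWWWW
WWWWWWW
WWRWWWW
WWWWGWW
After op 3 paint(1,6,B):
WWWWWWW
WWWWWWB
WWWWWWW
WWWWWWW
WWWWWWW
WWWWWWW
WWRWWWW
WWWWGWW
After op 4 fill(1,1,K) [53 cells changed]:
KKKKKKK
KKKKKKB
KKKKKKK
KKKKKKK
KKKKKKK
KKKKKKK
KKRKKKK
KKKKGKK
After op 5 fill(6,0,B) [53 cells changed]:
BBBBBBB
BBBBBBB
BBBBBBB
BBBBBBB
BBBBBBB
BBBBBBB
BBRBBBB
BBBBGBB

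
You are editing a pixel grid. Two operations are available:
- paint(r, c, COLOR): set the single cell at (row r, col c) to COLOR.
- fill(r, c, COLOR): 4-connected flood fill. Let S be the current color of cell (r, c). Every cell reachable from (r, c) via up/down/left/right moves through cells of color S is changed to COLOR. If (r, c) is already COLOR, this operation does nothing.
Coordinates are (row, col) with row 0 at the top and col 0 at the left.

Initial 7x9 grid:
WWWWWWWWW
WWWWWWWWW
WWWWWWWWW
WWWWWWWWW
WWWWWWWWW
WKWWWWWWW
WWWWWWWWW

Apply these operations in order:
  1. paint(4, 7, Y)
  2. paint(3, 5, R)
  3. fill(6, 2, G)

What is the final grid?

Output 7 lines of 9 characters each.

Answer: GGGGGGGGG
GGGGGGGGG
GGGGGGGGG
GGGGGRGGG
GGGGGGGYG
GKGGGGGGG
GGGGGGGGG

Derivation:
After op 1 paint(4,7,Y):
WWWWWWWWW
WWWWWWWWW
WWWWWWWWW
WWWWWWWWW
WWWWWWWYW
WKWWWWWWW
WWWWWWWWW
After op 2 paint(3,5,R):
WWWWWWWWW
WWWWWWWWW
WWWWWWWWW
WWWWWRWWW
WWWWWWWYW
WKWWWWWWW
WWWWWWWWW
After op 3 fill(6,2,G) [60 cells changed]:
GGGGGGGGG
GGGGGGGGG
GGGGGGGGG
GGGGGRGGG
GGGGGGGYG
GKGGGGGGG
GGGGGGGGG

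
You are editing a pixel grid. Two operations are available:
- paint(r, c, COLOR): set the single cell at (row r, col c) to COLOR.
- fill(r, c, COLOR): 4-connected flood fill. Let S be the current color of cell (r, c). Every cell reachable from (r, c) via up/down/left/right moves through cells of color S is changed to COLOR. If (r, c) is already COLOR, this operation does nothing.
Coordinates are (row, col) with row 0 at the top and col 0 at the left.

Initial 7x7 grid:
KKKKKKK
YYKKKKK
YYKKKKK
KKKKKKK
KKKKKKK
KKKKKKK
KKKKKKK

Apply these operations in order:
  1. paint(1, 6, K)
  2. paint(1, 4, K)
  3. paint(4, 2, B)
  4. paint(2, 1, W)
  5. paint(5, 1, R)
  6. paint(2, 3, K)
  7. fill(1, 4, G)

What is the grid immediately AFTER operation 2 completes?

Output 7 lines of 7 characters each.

Answer: KKKKKKK
YYKKKKK
YYKKKKK
KKKKKKK
KKKKKKK
KKKKKKK
KKKKKKK

Derivation:
After op 1 paint(1,6,K):
KKKKKKK
YYKKKKK
YYKKKKK
KKKKKKK
KKKKKKK
KKKKKKK
KKKKKKK
After op 2 paint(1,4,K):
KKKKKKK
YYKKKKK
YYKKKKK
KKKKKKK
KKKKKKK
KKKKKKK
KKKKKKK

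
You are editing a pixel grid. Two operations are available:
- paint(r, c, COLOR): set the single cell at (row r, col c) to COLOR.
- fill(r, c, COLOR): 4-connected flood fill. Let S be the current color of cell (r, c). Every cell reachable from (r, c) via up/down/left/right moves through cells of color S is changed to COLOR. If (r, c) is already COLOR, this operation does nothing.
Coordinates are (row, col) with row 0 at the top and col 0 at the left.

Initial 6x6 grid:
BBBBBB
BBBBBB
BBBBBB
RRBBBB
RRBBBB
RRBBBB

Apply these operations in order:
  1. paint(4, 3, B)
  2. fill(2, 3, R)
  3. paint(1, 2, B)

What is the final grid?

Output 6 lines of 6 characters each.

After op 1 paint(4,3,B):
BBBBBB
BBBBBB
BBBBBB
RRBBBB
RRBBBB
RRBBBB
After op 2 fill(2,3,R) [30 cells changed]:
RRRRRR
RRRRRR
RRRRRR
RRRRRR
RRRRRR
RRRRRR
After op 3 paint(1,2,B):
RRRRRR
RRBRRR
RRRRRR
RRRRRR
RRRRRR
RRRRRR

Answer: RRRRRR
RRBRRR
RRRRRR
RRRRRR
RRRRRR
RRRRRR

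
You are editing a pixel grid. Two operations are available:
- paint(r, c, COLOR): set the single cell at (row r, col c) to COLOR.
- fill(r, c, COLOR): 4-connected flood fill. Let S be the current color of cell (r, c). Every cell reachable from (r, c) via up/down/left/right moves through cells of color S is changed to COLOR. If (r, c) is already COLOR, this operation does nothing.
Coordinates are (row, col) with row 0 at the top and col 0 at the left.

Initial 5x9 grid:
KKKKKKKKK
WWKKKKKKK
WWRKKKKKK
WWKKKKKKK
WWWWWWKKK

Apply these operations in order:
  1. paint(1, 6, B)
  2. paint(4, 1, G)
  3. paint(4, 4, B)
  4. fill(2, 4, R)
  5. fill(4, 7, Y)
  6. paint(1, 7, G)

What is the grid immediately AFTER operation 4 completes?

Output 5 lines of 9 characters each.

Answer: RRRRRRRRR
WWRRRRBRR
WWRRRRRRR
WWRRRRRRR
WGWWBWRRR

Derivation:
After op 1 paint(1,6,B):
KKKKKKKKK
WWKKKKBKK
WWRKKKKKK
WWKKKKKKK
WWWWWWKKK
After op 2 paint(4,1,G):
KKKKKKKKK
WWKKKKBKK
WWRKKKKKK
WWKKKKKKK
WGWWWWKKK
After op 3 paint(4,4,B):
KKKKKKKKK
WWKKKKBKK
WWRKKKKKK
WWKKKKKKK
WGWWBWKKK
After op 4 fill(2,4,R) [31 cells changed]:
RRRRRRRRR
WWRRRRBRR
WWRRRRRRR
WWRRRRRRR
WGWWBWRRR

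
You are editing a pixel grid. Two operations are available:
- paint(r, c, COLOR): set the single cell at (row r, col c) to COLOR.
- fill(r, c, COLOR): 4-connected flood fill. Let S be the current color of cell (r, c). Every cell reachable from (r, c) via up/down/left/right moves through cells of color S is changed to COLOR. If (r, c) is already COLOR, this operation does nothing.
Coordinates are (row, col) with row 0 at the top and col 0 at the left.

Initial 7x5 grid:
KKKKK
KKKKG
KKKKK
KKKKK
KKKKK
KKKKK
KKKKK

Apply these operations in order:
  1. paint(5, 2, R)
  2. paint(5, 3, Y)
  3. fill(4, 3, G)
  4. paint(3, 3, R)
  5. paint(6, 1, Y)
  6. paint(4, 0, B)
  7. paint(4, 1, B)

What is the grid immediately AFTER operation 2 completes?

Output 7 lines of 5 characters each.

Answer: KKKKK
KKKKG
KKKKK
KKKKK
KKKKK
KKRYK
KKKKK

Derivation:
After op 1 paint(5,2,R):
KKKKK
KKKKG
KKKKK
KKKKK
KKKKK
KKRKK
KKKKK
After op 2 paint(5,3,Y):
KKKKK
KKKKG
KKKKK
KKKKK
KKKKK
KKRYK
KKKKK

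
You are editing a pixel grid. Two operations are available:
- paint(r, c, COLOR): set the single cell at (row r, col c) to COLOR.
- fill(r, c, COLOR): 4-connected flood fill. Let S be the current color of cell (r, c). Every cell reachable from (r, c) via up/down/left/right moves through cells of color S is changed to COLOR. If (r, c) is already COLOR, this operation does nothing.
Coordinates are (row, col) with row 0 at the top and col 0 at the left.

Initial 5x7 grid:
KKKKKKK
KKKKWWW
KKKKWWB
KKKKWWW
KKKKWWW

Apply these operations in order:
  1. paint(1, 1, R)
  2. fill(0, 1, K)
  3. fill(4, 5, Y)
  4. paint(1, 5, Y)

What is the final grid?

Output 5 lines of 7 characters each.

Answer: KKKKKKK
KRKKYYY
KKKKYYB
KKKKYYY
KKKKYYY

Derivation:
After op 1 paint(1,1,R):
KKKKKKK
KRKKWWW
KKKKWWB
KKKKWWW
KKKKWWW
After op 2 fill(0,1,K) [0 cells changed]:
KKKKKKK
KRKKWWW
KKKKWWB
KKKKWWW
KKKKWWW
After op 3 fill(4,5,Y) [11 cells changed]:
KKKKKKK
KRKKYYY
KKKKYYB
KKKKYYY
KKKKYYY
After op 4 paint(1,5,Y):
KKKKKKK
KRKKYYY
KKKKYYB
KKKKYYY
KKKKYYY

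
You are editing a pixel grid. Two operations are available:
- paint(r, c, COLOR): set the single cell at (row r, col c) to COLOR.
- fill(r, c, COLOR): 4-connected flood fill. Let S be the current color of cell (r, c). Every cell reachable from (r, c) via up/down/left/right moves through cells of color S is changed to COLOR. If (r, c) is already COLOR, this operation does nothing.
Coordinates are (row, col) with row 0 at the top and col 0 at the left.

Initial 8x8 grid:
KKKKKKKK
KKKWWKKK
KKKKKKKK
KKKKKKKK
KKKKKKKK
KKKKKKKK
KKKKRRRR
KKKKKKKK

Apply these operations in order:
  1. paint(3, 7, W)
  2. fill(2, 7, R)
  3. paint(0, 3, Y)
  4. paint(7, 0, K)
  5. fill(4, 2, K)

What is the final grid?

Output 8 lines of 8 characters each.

Answer: KKKYKKKK
KKKWWKKK
KKKKKKKK
KKKKKKKW
KKKKKKKK
KKKKKKKK
KKKKKKKK
KKKKKKKK

Derivation:
After op 1 paint(3,7,W):
KKKKKKKK
KKKWWKKK
KKKKKKKK
KKKKKKKW
KKKKKKKK
KKKKKKKK
KKKKRRRR
KKKKKKKK
After op 2 fill(2,7,R) [57 cells changed]:
RRRRRRRR
RRRWWRRR
RRRRRRRR
RRRRRRRW
RRRRRRRR
RRRRRRRR
RRRRRRRR
RRRRRRRR
After op 3 paint(0,3,Y):
RRRYRRRR
RRRWWRRR
RRRRRRRR
RRRRRRRW
RRRRRRRR
RRRRRRRR
RRRRRRRR
RRRRRRRR
After op 4 paint(7,0,K):
RRRYRRRR
RRRWWRRR
RRRRRRRR
RRRRRRRW
RRRRRRRR
RRRRRRRR
RRRRRRRR
KRRRRRRR
After op 5 fill(4,2,K) [59 cells changed]:
KKKYKKKK
KKKWWKKK
KKKKKKKK
KKKKKKKW
KKKKKKKK
KKKKKKKK
KKKKKKKK
KKKKKKKK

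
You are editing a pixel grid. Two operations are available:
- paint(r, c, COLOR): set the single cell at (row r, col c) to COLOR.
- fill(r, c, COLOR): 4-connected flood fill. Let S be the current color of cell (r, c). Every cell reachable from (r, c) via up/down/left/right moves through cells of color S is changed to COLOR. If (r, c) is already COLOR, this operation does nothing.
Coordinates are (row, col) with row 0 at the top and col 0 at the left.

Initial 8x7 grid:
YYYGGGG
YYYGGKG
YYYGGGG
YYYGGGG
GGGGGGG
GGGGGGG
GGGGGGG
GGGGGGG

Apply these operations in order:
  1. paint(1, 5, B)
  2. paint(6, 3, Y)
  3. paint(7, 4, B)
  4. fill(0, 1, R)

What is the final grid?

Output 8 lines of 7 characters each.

After op 1 paint(1,5,B):
YYYGGGG
YYYGGBG
YYYGGGG
YYYGGGG
GGGGGGG
GGGGGGG
GGGGGGG
GGGGGGG
After op 2 paint(6,3,Y):
YYYGGGG
YYYGGBG
YYYGGGG
YYYGGGG
GGGGGGG
GGGGGGG
GGGYGGG
GGGGGGG
After op 3 paint(7,4,B):
YYYGGGG
YYYGGBG
YYYGGGG
YYYGGGG
GGGGGGG
GGGGGGG
GGGYGGG
GGGGBGG
After op 4 fill(0,1,R) [12 cells changed]:
RRRGGGG
RRRGGBG
RRRGGGG
RRRGGGG
GGGGGGG
GGGGGGG
GGGYGGG
GGGGBGG

Answer: RRRGGGG
RRRGGBG
RRRGGGG
RRRGGGG
GGGGGGG
GGGGGGG
GGGYGGG
GGGGBGG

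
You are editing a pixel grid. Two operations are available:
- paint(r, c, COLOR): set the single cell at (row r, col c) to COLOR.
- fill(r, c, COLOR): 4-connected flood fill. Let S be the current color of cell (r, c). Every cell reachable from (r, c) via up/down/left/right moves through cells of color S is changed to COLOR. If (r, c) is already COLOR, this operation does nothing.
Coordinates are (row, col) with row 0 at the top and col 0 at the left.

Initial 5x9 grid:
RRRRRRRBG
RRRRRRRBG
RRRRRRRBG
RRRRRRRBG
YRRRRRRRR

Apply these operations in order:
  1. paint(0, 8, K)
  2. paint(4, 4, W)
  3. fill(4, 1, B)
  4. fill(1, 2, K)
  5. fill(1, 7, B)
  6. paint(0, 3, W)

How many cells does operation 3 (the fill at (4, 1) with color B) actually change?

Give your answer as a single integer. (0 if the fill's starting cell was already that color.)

Answer: 35

Derivation:
After op 1 paint(0,8,K):
RRRRRRRBK
RRRRRRRBG
RRRRRRRBG
RRRRRRRBG
YRRRRRRRR
After op 2 paint(4,4,W):
RRRRRRRBK
RRRRRRRBG
RRRRRRRBG
RRRRRRRBG
YRRRWRRRR
After op 3 fill(4,1,B) [35 cells changed]:
BBBBBBBBK
BBBBBBBBG
BBBBBBBBG
BBBBBBBBG
YBBBWBBBB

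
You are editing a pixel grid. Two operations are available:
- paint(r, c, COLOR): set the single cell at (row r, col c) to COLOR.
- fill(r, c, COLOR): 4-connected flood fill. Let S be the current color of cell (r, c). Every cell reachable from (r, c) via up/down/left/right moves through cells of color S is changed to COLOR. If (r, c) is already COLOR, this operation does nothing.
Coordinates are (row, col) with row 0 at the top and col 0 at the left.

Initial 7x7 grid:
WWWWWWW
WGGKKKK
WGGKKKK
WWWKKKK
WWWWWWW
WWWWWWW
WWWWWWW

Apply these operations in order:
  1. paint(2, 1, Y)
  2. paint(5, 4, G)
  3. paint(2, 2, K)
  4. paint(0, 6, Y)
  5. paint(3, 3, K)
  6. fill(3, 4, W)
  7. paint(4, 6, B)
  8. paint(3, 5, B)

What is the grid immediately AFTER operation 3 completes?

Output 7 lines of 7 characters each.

Answer: WWWWWWW
WGGKKKK
WYKKKKK
WWWKKKK
WWWWWWW
WWWWGWW
WWWWWWW

Derivation:
After op 1 paint(2,1,Y):
WWWWWWW
WGGKKKK
WYGKKKK
WWWKKKK
WWWWWWW
WWWWWWW
WWWWWWW
After op 2 paint(5,4,G):
WWWWWWW
WGGKKKK
WYGKKKK
WWWKKKK
WWWWWWW
WWWWGWW
WWWWWWW
After op 3 paint(2,2,K):
WWWWWWW
WGGKKKK
WYKKKKK
WWWKKKK
WWWWWWW
WWWWGWW
WWWWWWW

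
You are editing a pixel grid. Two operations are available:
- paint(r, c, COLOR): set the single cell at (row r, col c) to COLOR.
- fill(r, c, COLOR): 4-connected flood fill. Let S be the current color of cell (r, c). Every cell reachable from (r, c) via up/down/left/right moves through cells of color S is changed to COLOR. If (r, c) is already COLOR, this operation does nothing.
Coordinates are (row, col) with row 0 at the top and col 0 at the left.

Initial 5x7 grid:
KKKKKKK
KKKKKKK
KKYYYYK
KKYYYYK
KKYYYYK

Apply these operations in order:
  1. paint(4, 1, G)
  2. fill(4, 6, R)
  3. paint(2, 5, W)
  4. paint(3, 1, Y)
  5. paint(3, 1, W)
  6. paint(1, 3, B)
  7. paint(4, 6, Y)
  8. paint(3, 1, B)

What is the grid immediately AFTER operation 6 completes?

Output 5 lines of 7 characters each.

Answer: RRRRRRR
RRRBRRR
RRYYYWR
RWYYYYR
RGYYYYR

Derivation:
After op 1 paint(4,1,G):
KKKKKKK
KKKKKKK
KKYYYYK
KKYYYYK
KGYYYYK
After op 2 fill(4,6,R) [22 cells changed]:
RRRRRRR
RRRRRRR
RRYYYYR
RRYYYYR
RGYYYYR
After op 3 paint(2,5,W):
RRRRRRR
RRRRRRR
RRYYYWR
RRYYYYR
RGYYYYR
After op 4 paint(3,1,Y):
RRRRRRR
RRRRRRR
RRYYYWR
RYYYYYR
RGYYYYR
After op 5 paint(3,1,W):
RRRRRRR
RRRRRRR
RRYYYWR
RWYYYYR
RGYYYYR
After op 6 paint(1,3,B):
RRRRRRR
RRRBRRR
RRYYYWR
RWYYYYR
RGYYYYR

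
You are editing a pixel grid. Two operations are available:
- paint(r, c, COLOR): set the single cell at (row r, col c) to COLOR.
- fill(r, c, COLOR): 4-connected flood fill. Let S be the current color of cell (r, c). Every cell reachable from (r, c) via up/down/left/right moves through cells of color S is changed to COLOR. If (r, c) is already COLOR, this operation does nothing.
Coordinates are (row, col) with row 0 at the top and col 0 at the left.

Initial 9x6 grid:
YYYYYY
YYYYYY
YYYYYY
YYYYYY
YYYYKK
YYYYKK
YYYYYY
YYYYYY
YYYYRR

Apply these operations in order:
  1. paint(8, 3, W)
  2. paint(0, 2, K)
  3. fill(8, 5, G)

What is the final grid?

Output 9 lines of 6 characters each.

After op 1 paint(8,3,W):
YYYYYY
YYYYYY
YYYYYY
YYYYYY
YYYYKK
YYYYKK
YYYYYY
YYYYYY
YYYWRR
After op 2 paint(0,2,K):
YYKYYY
YYYYYY
YYYYYY
YYYYYY
YYYYKK
YYYYKK
YYYYYY
YYYYYY
YYYWRR
After op 3 fill(8,5,G) [2 cells changed]:
YYKYYY
YYYYYY
YYYYYY
YYYYYY
YYYYKK
YYYYKK
YYYYYY
YYYYYY
YYYWGG

Answer: YYKYYY
YYYYYY
YYYYYY
YYYYYY
YYYYKK
YYYYKK
YYYYYY
YYYYYY
YYYWGG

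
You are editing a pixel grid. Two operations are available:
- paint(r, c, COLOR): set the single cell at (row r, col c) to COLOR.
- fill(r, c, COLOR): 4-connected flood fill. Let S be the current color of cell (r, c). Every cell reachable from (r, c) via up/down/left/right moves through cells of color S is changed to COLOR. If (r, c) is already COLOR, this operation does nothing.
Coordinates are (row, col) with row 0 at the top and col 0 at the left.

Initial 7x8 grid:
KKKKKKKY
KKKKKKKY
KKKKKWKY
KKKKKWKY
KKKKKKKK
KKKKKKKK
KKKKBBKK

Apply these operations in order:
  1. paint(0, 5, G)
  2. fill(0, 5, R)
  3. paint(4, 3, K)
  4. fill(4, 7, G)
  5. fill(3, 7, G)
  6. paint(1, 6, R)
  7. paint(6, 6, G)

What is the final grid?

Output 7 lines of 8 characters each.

After op 1 paint(0,5,G):
KKKKKGKY
KKKKKKKY
KKKKKWKY
KKKKKWKY
KKKKKKKK
KKKKKKKK
KKKKBBKK
After op 2 fill(0,5,R) [1 cells changed]:
KKKKKRKY
KKKKKKKY
KKKKKWKY
KKKKKWKY
KKKKKKKK
KKKKKKKK
KKKKBBKK
After op 3 paint(4,3,K):
KKKKKRKY
KKKKKKKY
KKKKKWKY
KKKKKWKY
KKKKKKKK
KKKKKKKK
KKKKBBKK
After op 4 fill(4,7,G) [47 cells changed]:
GGGGGRGY
GGGGGGGY
GGGGGWGY
GGGGGWGY
GGGGGGGG
GGGGGGGG
GGGGBBGG
After op 5 fill(3,7,G) [4 cells changed]:
GGGGGRGG
GGGGGGGG
GGGGGWGG
GGGGGWGG
GGGGGGGG
GGGGGGGG
GGGGBBGG
After op 6 paint(1,6,R):
GGGGGRGG
GGGGGGRG
GGGGGWGG
GGGGGWGG
GGGGGGGG
GGGGGGGG
GGGGBBGG
After op 7 paint(6,6,G):
GGGGGRGG
GGGGGGRG
GGGGGWGG
GGGGGWGG
GGGGGGGG
GGGGGGGG
GGGGBBGG

Answer: GGGGGRGG
GGGGGGRG
GGGGGWGG
GGGGGWGG
GGGGGGGG
GGGGGGGG
GGGGBBGG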